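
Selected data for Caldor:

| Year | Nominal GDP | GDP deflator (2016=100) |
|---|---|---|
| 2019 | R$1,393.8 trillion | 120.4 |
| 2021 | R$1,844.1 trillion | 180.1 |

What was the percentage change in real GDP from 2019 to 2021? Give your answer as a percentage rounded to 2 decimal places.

-11.55%

Real GDP 2019 = 1393.8 / 1.204 = 1157.64.
Real GDP 2021 = 1844.1 / 1.801 = 1023.93.
Real growth = 1023.93 / 1157.64 − 1 = -0.1155.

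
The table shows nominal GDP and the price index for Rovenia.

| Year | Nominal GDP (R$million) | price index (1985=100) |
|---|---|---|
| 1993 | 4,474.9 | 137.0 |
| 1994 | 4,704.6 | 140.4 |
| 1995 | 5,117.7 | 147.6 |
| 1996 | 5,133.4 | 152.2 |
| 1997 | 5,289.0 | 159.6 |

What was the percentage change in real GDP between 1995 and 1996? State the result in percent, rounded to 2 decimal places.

Real GDP 1995 = 5117.7/1.476 = 3467.28.
Real GDP 1996 = 5133.4/1.522 = 3372.80.
Change = 3372.80/3467.28 − 1 = -0.0272.

-2.72%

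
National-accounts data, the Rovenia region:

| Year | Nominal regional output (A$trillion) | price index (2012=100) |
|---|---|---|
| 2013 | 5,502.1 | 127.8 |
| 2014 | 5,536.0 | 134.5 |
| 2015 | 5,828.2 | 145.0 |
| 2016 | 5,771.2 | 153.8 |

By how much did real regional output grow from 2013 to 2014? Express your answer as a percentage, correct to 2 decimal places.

Real regional output 2013 = 5502.1/1.278 = 4305.24.
Real regional output 2014 = 5536.0/1.345 = 4115.99.
Change = 4115.99/4305.24 − 1 = -0.0440.

-4.40%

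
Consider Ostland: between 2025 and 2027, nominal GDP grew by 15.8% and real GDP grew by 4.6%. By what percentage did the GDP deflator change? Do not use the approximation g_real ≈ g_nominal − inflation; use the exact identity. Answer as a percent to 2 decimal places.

(1 + g_nom) = (1 + g_real)(1 + π), so π = 1.1580 / 1.0460 − 1 = 0.10707.

10.71%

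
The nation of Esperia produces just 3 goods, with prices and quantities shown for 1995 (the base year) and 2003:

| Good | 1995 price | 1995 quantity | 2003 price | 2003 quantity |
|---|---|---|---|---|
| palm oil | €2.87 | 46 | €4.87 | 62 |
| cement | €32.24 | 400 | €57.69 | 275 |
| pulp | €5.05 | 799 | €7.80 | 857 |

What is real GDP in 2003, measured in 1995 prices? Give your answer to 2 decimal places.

€13371.79

Real GDP 2003 = Σ (p_1995 × q_2003) = 2.87·62 + 32.24·275 + 5.05·857 = 13371.79.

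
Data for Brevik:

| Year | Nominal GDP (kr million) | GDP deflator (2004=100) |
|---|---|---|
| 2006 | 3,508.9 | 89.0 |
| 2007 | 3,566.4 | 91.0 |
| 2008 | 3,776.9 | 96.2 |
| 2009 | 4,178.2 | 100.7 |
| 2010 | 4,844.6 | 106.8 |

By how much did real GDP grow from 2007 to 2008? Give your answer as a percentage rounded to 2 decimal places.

0.18%

Real GDP 2007 = 3566.4/0.910 = 3919.12.
Real GDP 2008 = 3776.9/0.962 = 3926.09.
Change = 3926.09/3919.12 − 1 = 0.0018.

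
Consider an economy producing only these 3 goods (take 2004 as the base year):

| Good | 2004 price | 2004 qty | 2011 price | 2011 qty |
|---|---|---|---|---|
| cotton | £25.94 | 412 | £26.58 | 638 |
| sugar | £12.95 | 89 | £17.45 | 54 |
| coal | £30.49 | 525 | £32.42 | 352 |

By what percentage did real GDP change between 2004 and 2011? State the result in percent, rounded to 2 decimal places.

0.48%

Real GDP 2004 = Nominal GDP 2004 = 25.94·412 + 12.95·89 + 30.49·525 = 27847.08.
Real GDP 2011 (at 2004 prices) = 25.94·638 + 12.95·54 + 30.49·352 = 27981.50.
Real growth = 27981.50/27847.08 − 1 = 0.0048.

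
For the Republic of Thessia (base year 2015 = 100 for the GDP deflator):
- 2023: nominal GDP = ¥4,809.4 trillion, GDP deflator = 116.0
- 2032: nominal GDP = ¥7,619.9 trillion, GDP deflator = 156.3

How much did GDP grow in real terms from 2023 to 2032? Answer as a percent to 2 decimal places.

Real GDP 2023 = 4809.4 / 1.160 = 4146.03.
Real GDP 2032 = 7619.9 / 1.563 = 4875.18.
Real growth = 4875.18 / 4146.03 − 1 = 0.1759.

17.59%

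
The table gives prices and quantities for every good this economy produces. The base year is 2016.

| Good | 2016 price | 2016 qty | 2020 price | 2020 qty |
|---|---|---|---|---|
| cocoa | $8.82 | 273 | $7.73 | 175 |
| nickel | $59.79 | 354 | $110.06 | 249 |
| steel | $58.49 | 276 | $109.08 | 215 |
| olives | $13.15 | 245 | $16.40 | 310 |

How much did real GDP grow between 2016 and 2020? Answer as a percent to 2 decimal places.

-22.95%

Real GDP 2016 = Nominal GDP 2016 = 8.82·273 + 59.79·354 + 58.49·276 + 13.15·245 = 42938.51.
Real GDP 2020 (at 2016 prices) = 8.82·175 + 59.79·249 + 58.49·215 + 13.15·310 = 33083.06.
Real growth = 33083.06/42938.51 − 1 = -0.2295.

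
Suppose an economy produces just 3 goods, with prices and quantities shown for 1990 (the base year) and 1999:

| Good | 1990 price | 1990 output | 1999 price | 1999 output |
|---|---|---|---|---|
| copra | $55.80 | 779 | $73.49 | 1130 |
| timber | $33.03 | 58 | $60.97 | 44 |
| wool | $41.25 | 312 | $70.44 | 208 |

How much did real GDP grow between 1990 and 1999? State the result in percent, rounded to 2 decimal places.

25.46%

Real GDP 1990 = Nominal GDP 1990 = 55.80·779 + 33.03·58 + 41.25·312 = 58253.94.
Real GDP 1999 (at 1990 prices) = 55.80·1130 + 33.03·44 + 41.25·208 = 73087.32.
Real growth = 73087.32/58253.94 − 1 = 0.2546.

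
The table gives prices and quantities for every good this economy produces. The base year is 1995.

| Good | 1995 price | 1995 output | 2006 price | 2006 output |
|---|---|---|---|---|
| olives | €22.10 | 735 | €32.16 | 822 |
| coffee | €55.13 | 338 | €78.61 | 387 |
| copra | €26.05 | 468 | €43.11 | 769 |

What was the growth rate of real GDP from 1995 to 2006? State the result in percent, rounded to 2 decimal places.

Real GDP 1995 = Nominal GDP 1995 = 22.10·735 + 55.13·338 + 26.05·468 = 47068.84.
Real GDP 2006 (at 1995 prices) = 22.10·822 + 55.13·387 + 26.05·769 = 59533.96.
Real growth = 59533.96/47068.84 − 1 = 0.2648.

26.48%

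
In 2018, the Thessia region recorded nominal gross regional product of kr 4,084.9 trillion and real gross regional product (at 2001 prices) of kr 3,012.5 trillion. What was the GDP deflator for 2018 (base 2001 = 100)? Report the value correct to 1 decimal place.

GDP deflator = (Nominal / Real) × 100 = 4084.9 / 3012.5 × 100 = 135.60.

135.6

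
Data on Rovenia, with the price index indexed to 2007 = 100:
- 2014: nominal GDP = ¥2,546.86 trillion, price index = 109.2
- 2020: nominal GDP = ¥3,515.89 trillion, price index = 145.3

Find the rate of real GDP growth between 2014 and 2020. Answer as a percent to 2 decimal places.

3.75%

Real GDP 2014 = 2546.86 / 1.092 = 2332.29.
Real GDP 2020 = 3515.89 / 1.453 = 2419.75.
Real growth = 2419.75 / 2332.29 − 1 = 0.0375.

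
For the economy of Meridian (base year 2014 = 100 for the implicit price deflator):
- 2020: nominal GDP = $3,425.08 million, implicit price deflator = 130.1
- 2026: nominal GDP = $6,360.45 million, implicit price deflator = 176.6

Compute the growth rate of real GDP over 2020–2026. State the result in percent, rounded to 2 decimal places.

Real GDP 2020 = 3425.08 / 1.301 = 2632.65.
Real GDP 2026 = 6360.45 / 1.766 = 3601.61.
Real growth = 3601.61 / 2632.65 − 1 = 0.3681.

36.81%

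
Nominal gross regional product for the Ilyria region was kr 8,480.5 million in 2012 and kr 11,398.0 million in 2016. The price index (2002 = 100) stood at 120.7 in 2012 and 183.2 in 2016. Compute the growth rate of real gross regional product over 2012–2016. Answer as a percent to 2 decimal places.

-11.45%

Deflate each year: 2012 → 8480.5/1.207 = 7026.10; 2016 → 11398.0/1.832 = 6221.62.
So real gross regional product changed by 6221.62/7026.10 − 1 = -0.1145, i.e. -11.45%.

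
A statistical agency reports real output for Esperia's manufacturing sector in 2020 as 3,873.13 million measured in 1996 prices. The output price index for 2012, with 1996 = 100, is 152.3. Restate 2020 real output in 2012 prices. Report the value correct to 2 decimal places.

Real output in 2012 prices = Real output in 1996 prices × (P_2012/P_1996) = 3873.13 × 1.523 = 5898.78.

5,898.78 million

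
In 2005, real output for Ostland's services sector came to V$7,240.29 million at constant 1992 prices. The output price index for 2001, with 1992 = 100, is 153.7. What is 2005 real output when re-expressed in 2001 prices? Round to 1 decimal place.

Real output in 2001 prices = Real output in 1992 prices × (P_2001/P_1992) = 7240.29 × 1.537 = 11128.33.

V$11,128.3 million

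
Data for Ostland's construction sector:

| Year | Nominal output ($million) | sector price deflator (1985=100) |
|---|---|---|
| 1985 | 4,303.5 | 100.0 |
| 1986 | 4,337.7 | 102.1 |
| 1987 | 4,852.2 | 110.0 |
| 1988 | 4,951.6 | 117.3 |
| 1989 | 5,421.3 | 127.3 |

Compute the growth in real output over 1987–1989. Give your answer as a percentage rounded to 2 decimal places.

Real output 1987 = 4852.2/1.100 = 4411.09.
Real output 1989 = 5421.3/1.273 = 4258.68.
Change = 4258.68/4411.09 − 1 = -0.0346.

-3.46%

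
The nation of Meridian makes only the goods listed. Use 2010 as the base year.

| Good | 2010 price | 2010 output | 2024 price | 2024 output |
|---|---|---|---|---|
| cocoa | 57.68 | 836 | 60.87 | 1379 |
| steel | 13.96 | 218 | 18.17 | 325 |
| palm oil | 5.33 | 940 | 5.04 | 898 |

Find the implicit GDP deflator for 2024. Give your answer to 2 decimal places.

106.20

Nominal GDP 2024 = 60.87·1379 + 18.17·325 + 5.04·898 = 94370.90.
Real GDP 2024 (at 2010 prices) = 57.68·1379 + 13.96·325 + 5.33·898 = 88864.06.
Deflator = Nominal/Real × 100 = 94370.90/88864.06 × 100 = 106.197.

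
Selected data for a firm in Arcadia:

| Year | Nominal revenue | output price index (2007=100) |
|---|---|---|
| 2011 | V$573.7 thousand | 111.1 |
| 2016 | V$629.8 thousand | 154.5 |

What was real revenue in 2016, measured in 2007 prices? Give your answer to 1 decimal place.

Real revenue = Nominal / (output price index/100) = 629.8 / 1.545 = 407.64.

V$407.6 thousand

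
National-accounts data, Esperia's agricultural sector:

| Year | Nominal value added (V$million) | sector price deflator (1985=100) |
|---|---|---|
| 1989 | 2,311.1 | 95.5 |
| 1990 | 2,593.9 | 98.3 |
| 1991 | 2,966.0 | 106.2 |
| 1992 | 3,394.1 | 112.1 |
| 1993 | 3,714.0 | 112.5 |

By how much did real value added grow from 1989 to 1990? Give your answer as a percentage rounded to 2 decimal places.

Real value added 1989 = 2311.1/0.955 = 2420.00.
Real value added 1990 = 2593.9/0.983 = 2638.76.
Change = 2638.76/2420.00 − 1 = 0.0904.

9.04%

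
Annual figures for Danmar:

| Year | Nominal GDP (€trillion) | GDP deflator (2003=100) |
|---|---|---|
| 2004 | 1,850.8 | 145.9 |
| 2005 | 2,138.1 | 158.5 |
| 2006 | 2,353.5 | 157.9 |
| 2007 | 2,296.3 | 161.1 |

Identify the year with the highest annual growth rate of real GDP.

2005: real = 2138.1/1.585 = 1348.96; growth vs 2004 (1268.54) = 6.34%.
2006: real = 2353.5/1.579 = 1490.50; growth vs 2005 (1348.96) = 10.49%.
2007: real = 2296.3/1.611 = 1425.39; growth vs 2006 (1490.50) = -4.37%.

2006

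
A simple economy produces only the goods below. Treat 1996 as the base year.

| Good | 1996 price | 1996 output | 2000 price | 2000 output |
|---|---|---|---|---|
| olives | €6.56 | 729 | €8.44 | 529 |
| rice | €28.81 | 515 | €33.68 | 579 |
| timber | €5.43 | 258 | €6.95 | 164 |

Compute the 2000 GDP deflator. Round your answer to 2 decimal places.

Nominal GDP 2000 = 8.44·529 + 33.68·579 + 6.95·164 = 25105.28.
Real GDP 2000 (at 1996 prices) = 6.56·529 + 28.81·579 + 5.43·164 = 21041.75.
Deflator = Nominal/Real × 100 = 25105.28/21041.75 × 100 = 119.312.

119.31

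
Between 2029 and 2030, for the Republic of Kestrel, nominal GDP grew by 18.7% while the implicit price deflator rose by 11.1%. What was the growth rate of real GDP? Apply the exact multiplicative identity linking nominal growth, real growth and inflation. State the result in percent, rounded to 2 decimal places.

(1 + g_nom) = (1 + g_real)(1 + π), so g_real = 1.1870 / 1.1110 − 1 = 0.06841.

6.84%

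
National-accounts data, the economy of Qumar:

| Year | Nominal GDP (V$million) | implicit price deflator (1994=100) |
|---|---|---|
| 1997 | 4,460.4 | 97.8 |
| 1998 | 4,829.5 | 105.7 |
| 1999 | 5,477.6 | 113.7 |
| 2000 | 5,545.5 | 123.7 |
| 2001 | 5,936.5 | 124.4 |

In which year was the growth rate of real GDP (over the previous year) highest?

2001

1998: real = 4829.5/1.057 = 4569.06; growth vs 1997 (4560.74) = 0.18%.
1999: real = 5477.6/1.137 = 4817.59; growth vs 1998 (4569.06) = 5.44%.
2000: real = 5545.5/1.237 = 4483.02; growth vs 1999 (4817.59) = -6.94%.
2001: real = 5936.5/1.244 = 4772.11; growth vs 2000 (4483.02) = 6.45%.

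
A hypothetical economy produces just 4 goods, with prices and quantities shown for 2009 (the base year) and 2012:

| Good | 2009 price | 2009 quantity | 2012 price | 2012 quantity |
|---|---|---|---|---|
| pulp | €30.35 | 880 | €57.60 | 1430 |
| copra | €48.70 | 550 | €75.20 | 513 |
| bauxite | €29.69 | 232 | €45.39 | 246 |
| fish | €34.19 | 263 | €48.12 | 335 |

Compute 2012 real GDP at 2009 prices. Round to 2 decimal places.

€87140.99

Real GDP 2012 = Σ (p_2009 × q_2012) = 30.35·1430 + 48.70·513 + 29.69·246 + 34.19·335 = 87140.99.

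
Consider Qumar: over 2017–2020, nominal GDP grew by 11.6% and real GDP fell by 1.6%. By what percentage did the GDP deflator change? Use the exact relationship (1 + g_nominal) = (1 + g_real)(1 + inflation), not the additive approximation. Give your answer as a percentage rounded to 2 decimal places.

13.41%

(1 + g_nom) = (1 + g_real)(1 + π), so π = 1.1160 / 0.9840 − 1 = 0.13415.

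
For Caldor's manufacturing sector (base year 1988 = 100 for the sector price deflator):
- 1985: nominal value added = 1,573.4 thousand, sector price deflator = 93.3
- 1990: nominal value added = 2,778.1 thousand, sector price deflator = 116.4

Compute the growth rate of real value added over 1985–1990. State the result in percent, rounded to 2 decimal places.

41.53%

Deflate each year: 1985 → 1573.4/0.933 = 1686.39; 1990 → 2778.1/1.164 = 2386.68.
So real value added changed by 2386.68/1686.39 − 1 = 0.4153, i.e. 41.53%.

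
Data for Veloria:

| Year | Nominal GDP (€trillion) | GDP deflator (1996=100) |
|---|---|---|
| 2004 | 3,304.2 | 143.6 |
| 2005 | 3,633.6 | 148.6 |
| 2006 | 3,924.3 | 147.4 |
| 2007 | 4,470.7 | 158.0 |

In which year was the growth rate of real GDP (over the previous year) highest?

2005: real = 3633.6/1.486 = 2445.22; growth vs 2004 (2300.97) = 6.27%.
2006: real = 3924.3/1.474 = 2662.35; growth vs 2005 (2445.22) = 8.88%.
2007: real = 4470.7/1.580 = 2829.56; growth vs 2006 (2662.35) = 6.28%.

2006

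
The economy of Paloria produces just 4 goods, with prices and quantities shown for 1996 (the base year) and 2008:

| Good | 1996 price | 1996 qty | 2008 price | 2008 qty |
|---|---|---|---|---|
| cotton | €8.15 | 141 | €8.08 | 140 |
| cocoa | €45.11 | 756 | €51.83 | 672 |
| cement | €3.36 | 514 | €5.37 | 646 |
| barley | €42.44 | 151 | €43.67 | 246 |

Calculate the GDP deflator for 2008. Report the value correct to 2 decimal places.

Nominal GDP 2008 = 8.08·140 + 51.83·672 + 5.37·646 + 43.67·246 = 50172.80.
Real GDP 2008 (at 1996 prices) = 8.15·140 + 45.11·672 + 3.36·646 + 42.44·246 = 44065.72.
Deflator = Nominal/Real × 100 = 50172.80/44065.72 × 100 = 113.859.

113.86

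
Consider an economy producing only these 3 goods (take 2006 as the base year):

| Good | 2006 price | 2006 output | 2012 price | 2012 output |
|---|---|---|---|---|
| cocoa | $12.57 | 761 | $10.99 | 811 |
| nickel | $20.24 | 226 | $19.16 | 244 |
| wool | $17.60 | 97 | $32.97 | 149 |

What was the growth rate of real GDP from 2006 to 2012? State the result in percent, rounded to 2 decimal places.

12.04%

Real GDP 2006 = Nominal GDP 2006 = 12.57·761 + 20.24·226 + 17.60·97 = 15847.21.
Real GDP 2012 (at 2006 prices) = 12.57·811 + 20.24·244 + 17.60·149 = 17755.23.
Real growth = 17755.23/15847.21 − 1 = 0.1204.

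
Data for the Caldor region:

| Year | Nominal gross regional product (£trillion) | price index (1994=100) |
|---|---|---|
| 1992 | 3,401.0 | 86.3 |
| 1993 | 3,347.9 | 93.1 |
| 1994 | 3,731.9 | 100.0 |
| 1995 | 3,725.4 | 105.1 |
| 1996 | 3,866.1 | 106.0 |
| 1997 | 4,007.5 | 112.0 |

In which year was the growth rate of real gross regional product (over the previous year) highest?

1994

1993: real = 3347.9/0.931 = 3596.03; growth vs 1992 (3940.90) = -8.75%.
1994: real = 3731.9/1.000 = 3731.90; growth vs 1993 (3596.03) = 3.78%.
1995: real = 3725.4/1.051 = 3544.62; growth vs 1994 (3731.90) = -5.02%.
1996: real = 3866.1/1.060 = 3647.26; growth vs 1995 (3544.62) = 2.90%.
1997: real = 4007.5/1.120 = 3578.13; growth vs 1996 (3647.26) = -1.90%.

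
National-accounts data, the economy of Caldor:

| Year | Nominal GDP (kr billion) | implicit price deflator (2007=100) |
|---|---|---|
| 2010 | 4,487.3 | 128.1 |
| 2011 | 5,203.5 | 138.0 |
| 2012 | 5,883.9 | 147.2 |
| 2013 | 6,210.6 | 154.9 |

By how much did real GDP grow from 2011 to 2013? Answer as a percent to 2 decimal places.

6.33%

Real GDP 2011 = 5203.5/1.380 = 3770.65.
Real GDP 2013 = 6210.6/1.549 = 4009.43.
Change = 4009.43/3770.65 − 1 = 0.0633.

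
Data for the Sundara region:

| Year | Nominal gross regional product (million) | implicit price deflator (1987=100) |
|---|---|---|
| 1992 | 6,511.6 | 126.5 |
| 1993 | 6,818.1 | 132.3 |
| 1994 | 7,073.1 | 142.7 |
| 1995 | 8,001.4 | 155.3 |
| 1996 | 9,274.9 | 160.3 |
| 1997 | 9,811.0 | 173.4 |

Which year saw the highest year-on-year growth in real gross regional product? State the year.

1993: real = 6818.1/1.323 = 5153.51; growth vs 1992 (5147.51) = 0.12%.
1994: real = 7073.1/1.427 = 4956.62; growth vs 1993 (5153.51) = -3.82%.
1995: real = 8001.4/1.553 = 5152.22; growth vs 1994 (4956.62) = 3.95%.
1996: real = 9274.9/1.603 = 5785.96; growth vs 1995 (5152.22) = 12.30%.
1997: real = 9811.0/1.734 = 5658.02; growth vs 1996 (5785.96) = -2.21%.

1996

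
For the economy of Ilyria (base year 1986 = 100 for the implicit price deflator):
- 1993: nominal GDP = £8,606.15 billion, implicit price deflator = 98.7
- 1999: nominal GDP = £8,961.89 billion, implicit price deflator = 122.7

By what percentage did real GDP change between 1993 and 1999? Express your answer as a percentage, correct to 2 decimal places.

-16.23%

Real GDP 1993 = 8606.15 / 0.987 = 8719.50.
Real GDP 1999 = 8961.89 / 1.227 = 7303.90.
Real growth = 7303.90 / 8719.50 − 1 = -0.1623.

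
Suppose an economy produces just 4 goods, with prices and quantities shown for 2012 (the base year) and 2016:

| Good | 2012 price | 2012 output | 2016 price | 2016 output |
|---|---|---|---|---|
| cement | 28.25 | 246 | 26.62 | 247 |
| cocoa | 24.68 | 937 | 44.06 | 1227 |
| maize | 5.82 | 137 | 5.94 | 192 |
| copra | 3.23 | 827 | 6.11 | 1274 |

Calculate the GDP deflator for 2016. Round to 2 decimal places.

163.70

Nominal GDP 2016 = 26.62·247 + 44.06·1227 + 5.94·192 + 6.11·1274 = 69561.38.
Real GDP 2016 (at 2012 prices) = 28.25·247 + 24.68·1227 + 5.82·192 + 3.23·1274 = 42492.57.
Deflator = Nominal/Real × 100 = 69561.38/42492.57 × 100 = 163.702.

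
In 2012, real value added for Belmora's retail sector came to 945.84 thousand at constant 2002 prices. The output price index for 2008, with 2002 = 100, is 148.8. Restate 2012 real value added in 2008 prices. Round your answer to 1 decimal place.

Real value added in 2008 prices = Real value added in 2002 prices × (P_2008/P_2002) = 945.84 × 1.488 = 1407.41.

1,407.4 thousand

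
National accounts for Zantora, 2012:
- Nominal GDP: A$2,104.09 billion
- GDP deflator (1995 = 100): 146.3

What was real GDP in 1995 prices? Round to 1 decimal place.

A$1,438.2 billion

Real GDP = Nominal / (GDP deflator/100) = 2104.09 / 1.463 = 1438.20.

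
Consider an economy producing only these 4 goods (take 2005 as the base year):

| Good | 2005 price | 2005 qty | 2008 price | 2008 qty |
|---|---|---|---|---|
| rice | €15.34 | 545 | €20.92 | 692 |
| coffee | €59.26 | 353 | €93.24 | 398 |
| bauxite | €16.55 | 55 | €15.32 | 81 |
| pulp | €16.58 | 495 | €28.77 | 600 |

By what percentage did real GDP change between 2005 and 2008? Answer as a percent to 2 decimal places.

Real GDP 2005 = Nominal GDP 2005 = 15.34·545 + 59.26·353 + 16.55·55 + 16.58·495 = 38396.43.
Real GDP 2008 (at 2005 prices) = 15.34·692 + 59.26·398 + 16.55·81 + 16.58·600 = 45489.31.
Real growth = 45489.31/38396.43 − 1 = 0.1847.

18.47%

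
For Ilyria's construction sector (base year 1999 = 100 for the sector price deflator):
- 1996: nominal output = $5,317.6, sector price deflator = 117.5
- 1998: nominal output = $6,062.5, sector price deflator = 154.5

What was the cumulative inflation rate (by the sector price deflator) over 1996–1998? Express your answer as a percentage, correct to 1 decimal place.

31.5%

Price-level change = 154.5 / 117.5 − 1 = 0.3149.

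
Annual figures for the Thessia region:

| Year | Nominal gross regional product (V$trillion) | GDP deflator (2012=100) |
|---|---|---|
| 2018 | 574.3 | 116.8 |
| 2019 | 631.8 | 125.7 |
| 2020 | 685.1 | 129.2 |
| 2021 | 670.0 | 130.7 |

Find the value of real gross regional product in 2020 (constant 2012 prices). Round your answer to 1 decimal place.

V$530.3 trillion

Real gross regional product 2020 = 685.1 / 1.292 = 530.26.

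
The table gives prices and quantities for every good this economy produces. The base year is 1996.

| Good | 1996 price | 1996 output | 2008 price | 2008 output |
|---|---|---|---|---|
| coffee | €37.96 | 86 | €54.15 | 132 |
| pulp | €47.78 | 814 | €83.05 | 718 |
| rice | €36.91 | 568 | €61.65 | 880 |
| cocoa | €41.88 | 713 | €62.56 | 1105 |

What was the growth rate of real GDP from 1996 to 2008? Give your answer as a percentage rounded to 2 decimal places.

26.99%

Real GDP 1996 = Nominal GDP 1996 = 37.96·86 + 47.78·814 + 36.91·568 + 41.88·713 = 92982.80.
Real GDP 2008 (at 1996 prices) = 37.96·132 + 47.78·718 + 36.91·880 + 41.88·1105 = 118074.96.
Real growth = 118074.96/92982.80 − 1 = 0.2699.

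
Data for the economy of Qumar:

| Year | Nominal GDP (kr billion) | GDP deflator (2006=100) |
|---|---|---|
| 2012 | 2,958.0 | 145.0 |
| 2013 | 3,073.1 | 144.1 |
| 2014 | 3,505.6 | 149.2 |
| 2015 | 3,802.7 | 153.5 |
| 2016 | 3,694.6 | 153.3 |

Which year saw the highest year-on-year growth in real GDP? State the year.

2014

2013: real = 3073.1/1.441 = 2132.62; growth vs 2012 (2040.00) = 4.54%.
2014: real = 3505.6/1.492 = 2349.60; growth vs 2013 (2132.62) = 10.17%.
2015: real = 3802.7/1.535 = 2477.33; growth vs 2014 (2349.60) = 5.44%.
2016: real = 3694.6/1.533 = 2410.05; growth vs 2015 (2477.33) = -2.72%.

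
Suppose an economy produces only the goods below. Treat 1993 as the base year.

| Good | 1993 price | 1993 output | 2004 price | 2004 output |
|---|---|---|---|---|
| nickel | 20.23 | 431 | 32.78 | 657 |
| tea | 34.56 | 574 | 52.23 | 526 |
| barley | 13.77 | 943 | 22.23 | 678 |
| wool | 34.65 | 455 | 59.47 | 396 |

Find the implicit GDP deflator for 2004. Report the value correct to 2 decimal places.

160.71

Nominal GDP 2004 = 32.78·657 + 52.23·526 + 22.23·678 + 59.47·396 = 87631.50.
Real GDP 2004 (at 1993 prices) = 20.23·657 + 34.56·526 + 13.77·678 + 34.65·396 = 54527.13.
Deflator = Nominal/Real × 100 = 87631.50/54527.13 × 100 = 160.712.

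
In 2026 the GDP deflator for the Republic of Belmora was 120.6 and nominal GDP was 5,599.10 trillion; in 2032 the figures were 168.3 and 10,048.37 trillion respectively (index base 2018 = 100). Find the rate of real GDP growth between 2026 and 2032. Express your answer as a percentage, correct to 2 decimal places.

Deflate each year: 2026 → 5599.10/1.206 = 4642.70; 2032 → 10048.37/1.683 = 5970.51.
So real GDP changed by 5970.51/4642.70 − 1 = 0.2860, i.e. 28.60%.

28.60%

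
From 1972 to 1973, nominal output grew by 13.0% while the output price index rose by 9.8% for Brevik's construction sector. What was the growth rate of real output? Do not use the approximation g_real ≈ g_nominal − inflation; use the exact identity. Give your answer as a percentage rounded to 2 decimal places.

(1 + g_nom) = (1 + g_real)(1 + π), so g_real = 1.1300 / 1.0980 − 1 = 0.02914.

2.91%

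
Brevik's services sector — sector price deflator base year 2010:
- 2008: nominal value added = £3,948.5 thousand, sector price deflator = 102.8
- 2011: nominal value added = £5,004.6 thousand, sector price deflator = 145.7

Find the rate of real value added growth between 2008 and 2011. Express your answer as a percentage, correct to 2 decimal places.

-10.57%

Deflate each year: 2008 → 3948.5/1.028 = 3840.95; 2011 → 5004.6/1.457 = 3434.87.
So real value added changed by 3434.87/3840.95 − 1 = -0.1057, i.e. -10.57%.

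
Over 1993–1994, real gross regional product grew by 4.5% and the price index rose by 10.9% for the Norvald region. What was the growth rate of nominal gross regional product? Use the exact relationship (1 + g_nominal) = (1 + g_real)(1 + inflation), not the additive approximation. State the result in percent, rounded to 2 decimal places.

(1 + g_nom) = (1 + g_real)(1 + π) = 1.0450 × 1.1090 = 1.15891.

15.89%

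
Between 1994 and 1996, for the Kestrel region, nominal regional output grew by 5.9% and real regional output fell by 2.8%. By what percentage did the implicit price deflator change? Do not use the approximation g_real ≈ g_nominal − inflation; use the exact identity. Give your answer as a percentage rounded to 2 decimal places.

8.95%

(1 + g_nom) = (1 + g_real)(1 + π), so π = 1.0590 / 0.9720 − 1 = 0.08951.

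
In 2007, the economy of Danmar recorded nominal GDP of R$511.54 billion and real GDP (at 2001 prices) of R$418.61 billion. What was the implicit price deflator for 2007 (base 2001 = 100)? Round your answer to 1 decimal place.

implicit price deflator = (Nominal / Real) × 100 = 511.54 / 418.61 × 100 = 122.20.

122.2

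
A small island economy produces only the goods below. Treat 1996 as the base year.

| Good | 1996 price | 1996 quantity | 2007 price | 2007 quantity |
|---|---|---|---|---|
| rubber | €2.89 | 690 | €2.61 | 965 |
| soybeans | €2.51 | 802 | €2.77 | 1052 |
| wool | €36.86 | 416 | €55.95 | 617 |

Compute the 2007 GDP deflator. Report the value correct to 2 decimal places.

141.82

Nominal GDP 2007 = 2.61·965 + 2.77·1052 + 55.95·617 = 39953.84.
Real GDP 2007 (at 1996 prices) = 2.89·965 + 2.51·1052 + 36.86·617 = 28171.99.
Deflator = Nominal/Real × 100 = 39953.84/28171.99 × 100 = 141.821.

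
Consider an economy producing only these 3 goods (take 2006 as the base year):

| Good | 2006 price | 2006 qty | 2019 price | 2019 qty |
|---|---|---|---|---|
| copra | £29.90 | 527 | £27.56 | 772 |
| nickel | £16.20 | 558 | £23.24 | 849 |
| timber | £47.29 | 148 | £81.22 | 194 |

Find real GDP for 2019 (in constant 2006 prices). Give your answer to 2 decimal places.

£46010.86

Real GDP 2019 = Σ (p_2006 × q_2019) = 29.90·772 + 16.20·849 + 47.29·194 = 46010.86.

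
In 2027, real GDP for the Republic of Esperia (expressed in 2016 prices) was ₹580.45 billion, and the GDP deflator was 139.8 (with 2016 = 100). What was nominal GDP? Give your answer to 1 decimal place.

Nominal GDP = Real × (GDP deflator/100) = 580.45 × 1.398 = 811.47.

₹811.5 billion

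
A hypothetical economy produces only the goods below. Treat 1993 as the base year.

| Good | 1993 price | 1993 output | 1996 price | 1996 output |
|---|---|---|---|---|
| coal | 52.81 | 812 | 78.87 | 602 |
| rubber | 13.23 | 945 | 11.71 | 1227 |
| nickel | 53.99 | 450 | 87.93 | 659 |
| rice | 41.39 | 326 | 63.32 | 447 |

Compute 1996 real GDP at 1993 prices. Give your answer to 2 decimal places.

Real GDP 1996 = Σ (p_1993 × q_1996) = 52.81·602 + 13.23·1227 + 53.99·659 + 41.39·447 = 102105.57.

102105.57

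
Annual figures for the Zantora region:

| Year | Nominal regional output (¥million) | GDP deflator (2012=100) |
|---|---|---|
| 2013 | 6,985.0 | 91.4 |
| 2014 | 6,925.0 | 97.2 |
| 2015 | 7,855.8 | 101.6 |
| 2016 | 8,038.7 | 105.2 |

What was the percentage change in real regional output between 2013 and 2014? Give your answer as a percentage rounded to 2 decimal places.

-6.77%

Real regional output 2013 = 6985.0/0.914 = 7642.23.
Real regional output 2014 = 6925.0/0.972 = 7124.49.
Change = 7124.49/7642.23 − 1 = -0.0677.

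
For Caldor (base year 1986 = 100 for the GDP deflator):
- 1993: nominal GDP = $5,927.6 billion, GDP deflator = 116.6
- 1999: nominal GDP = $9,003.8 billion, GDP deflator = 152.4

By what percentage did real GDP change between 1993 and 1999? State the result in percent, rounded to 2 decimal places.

Real GDP 1993 = 5927.6 / 1.166 = 5083.70.
Real GDP 1999 = 9003.8 / 1.524 = 5908.01.
Real growth = 5908.01 / 5083.70 − 1 = 0.1621.

16.21%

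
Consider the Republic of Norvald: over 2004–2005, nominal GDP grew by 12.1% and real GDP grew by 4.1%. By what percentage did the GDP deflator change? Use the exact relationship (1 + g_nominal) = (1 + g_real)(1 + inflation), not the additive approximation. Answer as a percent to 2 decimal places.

7.68%

(1 + g_nom) = (1 + g_real)(1 + π), so π = 1.1210 / 1.0410 − 1 = 0.07685.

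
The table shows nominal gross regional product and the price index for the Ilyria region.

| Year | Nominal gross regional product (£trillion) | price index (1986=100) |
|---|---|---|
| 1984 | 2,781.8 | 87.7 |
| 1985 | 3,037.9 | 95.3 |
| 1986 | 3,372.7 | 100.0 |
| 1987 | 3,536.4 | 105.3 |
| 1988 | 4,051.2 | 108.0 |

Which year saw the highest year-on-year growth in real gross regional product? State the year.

1988

1985: real = 3037.9/0.953 = 3187.72; growth vs 1984 (3171.95) = 0.50%.
1986: real = 3372.7/1.000 = 3372.70; growth vs 1985 (3187.72) = 5.80%.
1987: real = 3536.4/1.053 = 3358.40; growth vs 1986 (3372.70) = -0.42%.
1988: real = 4051.2/1.080 = 3751.11; growth vs 1987 (3358.40) = 11.69%.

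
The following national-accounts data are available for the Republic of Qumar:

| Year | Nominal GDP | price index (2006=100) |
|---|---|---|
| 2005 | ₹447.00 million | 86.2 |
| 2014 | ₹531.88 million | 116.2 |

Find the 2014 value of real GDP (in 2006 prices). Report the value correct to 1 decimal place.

Real GDP = Nominal / (price index/100) = 531.88 / 1.162 = 457.73.

₹457.7 million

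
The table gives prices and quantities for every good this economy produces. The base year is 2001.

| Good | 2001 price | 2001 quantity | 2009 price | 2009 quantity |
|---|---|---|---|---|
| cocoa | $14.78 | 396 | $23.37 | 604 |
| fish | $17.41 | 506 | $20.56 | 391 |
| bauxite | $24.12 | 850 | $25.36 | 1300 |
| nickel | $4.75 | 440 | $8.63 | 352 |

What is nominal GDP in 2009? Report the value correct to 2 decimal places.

$58160.20

Nominal GDP 2009 = Σ (p_2009 × q_2009) = 23.37·604 + 20.56·391 + 25.36·1300 + 8.63·352 = 58160.20.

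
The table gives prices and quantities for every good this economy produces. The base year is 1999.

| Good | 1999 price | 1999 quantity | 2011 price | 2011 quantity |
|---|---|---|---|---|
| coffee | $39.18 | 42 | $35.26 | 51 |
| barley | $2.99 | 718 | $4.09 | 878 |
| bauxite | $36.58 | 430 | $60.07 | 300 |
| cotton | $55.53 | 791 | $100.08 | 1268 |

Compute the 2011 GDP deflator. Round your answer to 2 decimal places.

Nominal GDP 2011 = 35.26·51 + 4.09·878 + 60.07·300 + 100.08·1268 = 150311.72.
Real GDP 2011 (at 1999 prices) = 39.18·51 + 2.99·878 + 36.58·300 + 55.53·1268 = 86009.44.
Deflator = Nominal/Real × 100 = 150311.72/86009.44 × 100 = 174.762.

174.76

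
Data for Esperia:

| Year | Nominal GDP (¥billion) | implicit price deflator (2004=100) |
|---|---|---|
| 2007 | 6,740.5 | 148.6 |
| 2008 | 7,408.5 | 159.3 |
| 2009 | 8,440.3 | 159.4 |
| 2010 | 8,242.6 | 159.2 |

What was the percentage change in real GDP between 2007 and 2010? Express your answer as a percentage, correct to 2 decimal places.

Real GDP 2007 = 6740.5/1.486 = 4536.00.
Real GDP 2010 = 8242.6/1.592 = 5177.51.
Change = 5177.51/4536.00 − 1 = 0.1414.

14.14%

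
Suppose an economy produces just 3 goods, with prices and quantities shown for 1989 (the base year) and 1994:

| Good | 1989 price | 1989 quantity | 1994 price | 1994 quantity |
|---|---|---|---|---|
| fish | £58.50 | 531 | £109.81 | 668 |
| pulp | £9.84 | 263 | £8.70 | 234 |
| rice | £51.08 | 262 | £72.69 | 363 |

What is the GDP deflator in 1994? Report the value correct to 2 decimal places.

169.84

Nominal GDP 1994 = 109.81·668 + 8.70·234 + 72.69·363 = 101775.35.
Real GDP 1994 (at 1989 prices) = 58.50·668 + 9.84·234 + 51.08·363 = 59922.60.
Deflator = Nominal/Real × 100 = 101775.35/59922.60 × 100 = 169.845.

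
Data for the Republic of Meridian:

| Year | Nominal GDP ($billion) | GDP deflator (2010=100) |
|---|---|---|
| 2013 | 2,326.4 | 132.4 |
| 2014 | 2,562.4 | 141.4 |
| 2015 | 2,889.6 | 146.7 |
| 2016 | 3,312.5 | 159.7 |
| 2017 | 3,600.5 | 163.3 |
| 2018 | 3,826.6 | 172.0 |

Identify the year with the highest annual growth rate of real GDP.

2014: real = 2562.4/1.414 = 1812.16; growth vs 2013 (1757.10) = 3.13%.
2015: real = 2889.6/1.467 = 1969.73; growth vs 2014 (1812.16) = 8.70%.
2016: real = 3312.5/1.597 = 2074.20; growth vs 2015 (1969.73) = 5.30%.
2017: real = 3600.5/1.633 = 2204.84; growth vs 2016 (2074.20) = 6.30%.
2018: real = 3826.6/1.720 = 2224.77; growth vs 2017 (2204.84) = 0.90%.

2015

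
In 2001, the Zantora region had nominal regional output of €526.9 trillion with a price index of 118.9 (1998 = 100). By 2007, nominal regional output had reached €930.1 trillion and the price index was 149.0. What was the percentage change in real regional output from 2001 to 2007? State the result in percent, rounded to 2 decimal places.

Real regional output 2001 = 526.9 / 1.189 = 443.15.
Real regional output 2007 = 930.1 / 1.490 = 624.23.
Real growth = 624.23 / 443.15 − 1 = 0.4086.

40.86%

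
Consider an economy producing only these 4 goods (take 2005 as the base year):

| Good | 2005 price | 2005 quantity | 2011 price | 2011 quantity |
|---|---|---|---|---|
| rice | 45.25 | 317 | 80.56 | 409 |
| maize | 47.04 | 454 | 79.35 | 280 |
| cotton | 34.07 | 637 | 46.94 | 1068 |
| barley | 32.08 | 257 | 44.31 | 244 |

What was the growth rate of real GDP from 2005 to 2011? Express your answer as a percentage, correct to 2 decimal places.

15.61%

Real GDP 2005 = Nominal GDP 2005 = 45.25·317 + 47.04·454 + 34.07·637 + 32.08·257 = 65647.56.
Real GDP 2011 (at 2005 prices) = 45.25·409 + 47.04·280 + 34.07·1068 + 32.08·244 = 75892.73.
Real growth = 75892.73/65647.56 − 1 = 0.1561.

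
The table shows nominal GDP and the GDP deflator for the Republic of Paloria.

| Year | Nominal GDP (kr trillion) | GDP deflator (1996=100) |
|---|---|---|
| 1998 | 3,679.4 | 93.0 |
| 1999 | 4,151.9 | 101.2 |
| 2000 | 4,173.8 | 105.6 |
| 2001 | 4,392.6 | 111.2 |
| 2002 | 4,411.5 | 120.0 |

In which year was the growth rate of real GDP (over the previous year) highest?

1999

1999: real = 4151.9/1.012 = 4102.67; growth vs 1998 (3956.34) = 3.70%.
2000: real = 4173.8/1.056 = 3952.46; growth vs 1999 (4102.67) = -3.66%.
2001: real = 4392.6/1.112 = 3950.18; growth vs 2000 (3952.46) = -0.06%.
2002: real = 4411.5/1.200 = 3676.25; growth vs 2001 (3950.18) = -6.93%.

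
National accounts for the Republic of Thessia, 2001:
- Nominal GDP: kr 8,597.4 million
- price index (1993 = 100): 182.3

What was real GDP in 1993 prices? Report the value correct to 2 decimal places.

Real GDP = Nominal / (price index/100) = 8597.4 / 1.823 = 4716.07.

kr 4,716.07 million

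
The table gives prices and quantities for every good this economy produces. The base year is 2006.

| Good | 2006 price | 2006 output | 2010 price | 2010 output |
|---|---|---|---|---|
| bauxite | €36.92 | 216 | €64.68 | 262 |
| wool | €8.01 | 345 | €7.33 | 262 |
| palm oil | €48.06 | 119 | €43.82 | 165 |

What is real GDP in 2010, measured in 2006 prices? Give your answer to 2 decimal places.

€19701.56

Real GDP 2010 = Σ (p_2006 × q_2010) = 36.92·262 + 8.01·262 + 48.06·165 = 19701.56.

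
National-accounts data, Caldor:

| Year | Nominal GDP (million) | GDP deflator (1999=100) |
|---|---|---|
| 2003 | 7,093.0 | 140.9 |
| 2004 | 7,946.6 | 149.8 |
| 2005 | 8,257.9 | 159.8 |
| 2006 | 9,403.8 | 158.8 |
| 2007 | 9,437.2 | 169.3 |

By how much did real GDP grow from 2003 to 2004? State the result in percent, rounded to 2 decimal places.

5.38%

Real GDP 2003 = 7093.0/1.409 = 5034.07.
Real GDP 2004 = 7946.6/1.498 = 5304.81.
Change = 5304.81/5034.07 − 1 = 0.0538.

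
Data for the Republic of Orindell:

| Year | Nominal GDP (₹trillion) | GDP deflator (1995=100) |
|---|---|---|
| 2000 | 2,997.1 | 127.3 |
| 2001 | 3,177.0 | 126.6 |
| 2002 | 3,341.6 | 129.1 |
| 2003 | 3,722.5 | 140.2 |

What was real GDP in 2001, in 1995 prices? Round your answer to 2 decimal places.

Real GDP 2001 = 3177.0 / 1.266 = 2509.48.

₹2,509.48 trillion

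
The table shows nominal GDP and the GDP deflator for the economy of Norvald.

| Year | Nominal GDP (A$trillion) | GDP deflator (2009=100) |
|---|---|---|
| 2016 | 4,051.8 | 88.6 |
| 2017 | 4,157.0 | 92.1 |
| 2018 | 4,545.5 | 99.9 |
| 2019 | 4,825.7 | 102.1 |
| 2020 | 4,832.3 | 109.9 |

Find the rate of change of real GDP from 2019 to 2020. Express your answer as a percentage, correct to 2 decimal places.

Real GDP 2019 = 4825.7/1.021 = 4726.44.
Real GDP 2020 = 4832.3/1.099 = 4397.00.
Change = 4397.00/4726.44 − 1 = -0.0697.

-6.97%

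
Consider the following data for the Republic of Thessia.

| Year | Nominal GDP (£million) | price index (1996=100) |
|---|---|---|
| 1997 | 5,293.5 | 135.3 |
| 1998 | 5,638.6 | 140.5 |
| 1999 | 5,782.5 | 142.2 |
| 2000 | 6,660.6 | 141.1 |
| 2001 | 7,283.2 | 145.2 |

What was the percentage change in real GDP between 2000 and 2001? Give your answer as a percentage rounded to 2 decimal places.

Real GDP 2000 = 6660.6/1.411 = 4720.48.
Real GDP 2001 = 7283.2/1.452 = 5015.98.
Change = 5015.98/4720.48 − 1 = 0.0626.

6.26%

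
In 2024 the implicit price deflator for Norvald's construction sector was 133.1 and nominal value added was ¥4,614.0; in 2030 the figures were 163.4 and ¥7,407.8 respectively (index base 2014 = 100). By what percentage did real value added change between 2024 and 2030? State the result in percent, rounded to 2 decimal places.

Real value added 2024 = 4614.0 / 1.331 = 3466.57.
Real value added 2030 = 7407.8 / 1.634 = 4533.54.
Real growth = 4533.54 / 3466.57 − 1 = 0.3078.

30.78%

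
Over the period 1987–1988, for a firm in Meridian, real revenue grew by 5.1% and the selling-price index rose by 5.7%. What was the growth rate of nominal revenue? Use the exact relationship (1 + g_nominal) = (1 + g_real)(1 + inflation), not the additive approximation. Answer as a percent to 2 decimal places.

11.09%

(1 + g_nom) = (1 + g_real)(1 + π) = 1.0510 × 1.0570 = 1.11091.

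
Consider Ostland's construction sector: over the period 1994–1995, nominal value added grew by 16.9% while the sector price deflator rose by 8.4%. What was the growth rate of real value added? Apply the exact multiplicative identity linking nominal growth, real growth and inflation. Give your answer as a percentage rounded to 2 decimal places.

(1 + g_nom) = (1 + g_real)(1 + π), so g_real = 1.1690 / 1.0840 − 1 = 0.07841.

7.84%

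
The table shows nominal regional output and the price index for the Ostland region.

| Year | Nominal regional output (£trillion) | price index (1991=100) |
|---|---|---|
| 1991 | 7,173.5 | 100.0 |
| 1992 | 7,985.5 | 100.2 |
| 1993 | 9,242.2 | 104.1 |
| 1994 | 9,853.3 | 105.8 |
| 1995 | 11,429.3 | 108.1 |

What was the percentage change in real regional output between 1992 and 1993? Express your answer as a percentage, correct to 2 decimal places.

Real regional output 1992 = 7985.5/1.002 = 7969.56.
Real regional output 1993 = 9242.2/1.041 = 8878.19.
Change = 8878.19/7969.56 − 1 = 0.1140.

11.40%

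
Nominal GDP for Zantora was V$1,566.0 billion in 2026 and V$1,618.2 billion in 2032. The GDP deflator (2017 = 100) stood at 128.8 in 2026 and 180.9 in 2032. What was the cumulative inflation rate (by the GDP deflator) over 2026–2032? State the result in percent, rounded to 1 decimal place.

Price-level change = 180.9 / 128.8 − 1 = 0.4045.

40.5%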